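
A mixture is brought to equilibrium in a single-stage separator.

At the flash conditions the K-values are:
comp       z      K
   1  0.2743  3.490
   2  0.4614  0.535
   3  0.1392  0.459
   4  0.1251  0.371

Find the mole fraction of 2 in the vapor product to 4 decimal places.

Iterate (Newton) starting at β = 0.5:
  β = 0.5000: g = -0.19333, g' = -0.6887 → β = 0.2193
  β = 0.2193: g = 0.02616, g' = -0.9543 → β = 0.2467
  β = 0.2467: g = 0.00071, g' = -0.9035 → β = 0.2475
Converged at β = 0.2475.
Compositions from xᵢ = zᵢ/(1+β(Kᵢ−1)), yᵢ = Kᵢxᵢ:
  1: x = 0.1697, y = 0.5923
  2: x = 0.5214, y = 0.2789
  3: x = 0.1607, y = 0.0738
  4: x = 0.1482, y = 0.0550

y_2 = 0.2789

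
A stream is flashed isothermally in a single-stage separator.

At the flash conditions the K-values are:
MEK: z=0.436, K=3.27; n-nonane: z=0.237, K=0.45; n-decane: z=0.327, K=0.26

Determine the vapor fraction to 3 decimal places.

ψ = 0.407

Material balance + equilibrium reduce to Σ zᵢ(Kᵢ−1)/(1+ψ(Kᵢ−1)) = 0.
Feasibility: ΣzᵢKᵢ = 1.617, Σzᵢ/Kᵢ = 1.918 — both > 1, two phases present.
Newton iteration, ψ⁰ = 0.5:
  ψ = 0.500: g = -0.1003, g' = -1.080 → ψ = 0.407
Converged at ψ = 0.407.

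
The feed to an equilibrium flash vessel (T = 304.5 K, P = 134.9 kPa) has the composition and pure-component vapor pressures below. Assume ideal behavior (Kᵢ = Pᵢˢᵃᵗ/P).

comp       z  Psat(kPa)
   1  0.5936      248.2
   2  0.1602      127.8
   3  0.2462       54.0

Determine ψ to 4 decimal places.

Raoult's law: Kᵢ = Pᵢˢᵃᵗ/P = Pᵢˢᵃᵗ/134.9.
  K_1 = 248.2/134.9 = 1.839881, K_2 = 127.8/134.9 = 0.947368, K_3 = 54.0/134.9 = 0.400297
Let ψ = V/F and solve Σ zᵢ(Kᵢ−1)/(1+ψ(Kᵢ−1)) = 0.
Feasibility: ΣzᵢKᵢ = 1.3425, Σzᵢ/Kᵢ = 1.1068 — both > 1, two phases present.
Newton iteration, ψ⁰ = 0.3:
  ψ = 0.3000: g = 0.20961, g' = -0.3993 → ψ = 0.8250
  ψ = 0.8250: g = -0.00655, g' = -0.4935 → ψ = 0.8117
  ψ = 0.8117: g = -0.00006, g' = -0.4847 → ψ = 0.8116
Converged at ψ = 0.8116.

ψ = 0.8116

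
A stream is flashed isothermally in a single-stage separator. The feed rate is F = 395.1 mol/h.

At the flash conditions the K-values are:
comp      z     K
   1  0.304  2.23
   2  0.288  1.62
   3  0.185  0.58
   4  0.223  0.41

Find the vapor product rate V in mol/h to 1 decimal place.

V = 269.3 mol/h

Let ψ = V/F and solve Σ zᵢ(Kᵢ−1)/(1+ψ(Kᵢ−1)) = 0.
Feasibility: ΣzᵢKᵢ = 1.343, Σzᵢ/Kᵢ = 1.177 — both > 1, two phases present.
Newton iteration, ψ⁰ = 0.31:
  ψ = 0.310: g = 0.1701, g' = -0.478 → ψ = 0.666
  ψ = 0.666: g = 0.0075, g' = -0.468 → ψ = 0.682
Converged at ψ = 0.682.
Then V = ψ·F = 0.6816·395.1 = 269.3 mol/h and L = F − V = 125.8 mol/h.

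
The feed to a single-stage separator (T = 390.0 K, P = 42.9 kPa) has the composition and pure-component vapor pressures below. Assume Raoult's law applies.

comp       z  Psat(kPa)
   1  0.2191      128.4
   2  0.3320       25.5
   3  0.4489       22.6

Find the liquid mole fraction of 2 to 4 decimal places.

x_2 = 0.3462

Raoult's law: Kᵢ = Pᵢˢᵃᵗ/P = Pᵢˢᵃᵗ/42.9.
  K_1 = 128.4/42.9 = 2.993007, K_2 = 25.5/42.9 = 0.594406, K_3 = 22.6/42.9 = 0.526807
Rachford–Rice: g(ψ) = Σ zᵢ(Kᵢ−1)/(1+ψ(Kᵢ−1)) = 0.
Feasibility: ΣzᵢKᵢ = 1.0896, Σzᵢ/Kᵢ = 1.4839 — both > 1, two phases present.
Newton–Raphson from ψ = 0.5:
  ψ = 0.5000: g = -0.22845, g' = -0.4767 → ψ = 0.0208
  ψ = 0.0208: g = 0.06894, g' = -0.9604 → ψ = 0.0926
  ψ = 0.0926: g = 0.00657, g' = -0.7891 → ψ = 0.1009
  ψ = 0.1009: g = 0.00007, g' = -0.7734 → ψ = 0.1010
Converged at ψ = 0.1010.
Compositions from xᵢ = zᵢ/(1+ψ(Kᵢ−1)), yᵢ = Kᵢxᵢ:
  1: x = 0.1824, y = 0.5459
  2: x = 0.3462, y = 0.2058
  3: x = 0.4714, y = 0.2484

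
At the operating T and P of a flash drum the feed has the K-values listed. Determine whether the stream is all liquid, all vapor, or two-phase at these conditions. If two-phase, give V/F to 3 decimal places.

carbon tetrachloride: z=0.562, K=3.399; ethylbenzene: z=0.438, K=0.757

ΣzᵢKᵢ = 2.242; Σzᵢ/Kᵢ = 0.744.
Since Σzᵢ/Kᵢ < 1 the mixture is above its dew point — single vapor phase.

all vapor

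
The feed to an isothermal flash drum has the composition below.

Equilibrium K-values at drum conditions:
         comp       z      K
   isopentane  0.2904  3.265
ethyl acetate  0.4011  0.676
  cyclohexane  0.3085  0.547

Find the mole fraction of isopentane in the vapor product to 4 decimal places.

Let β = V/F and solve Σ zᵢ(Kᵢ−1)/(1+β(Kᵢ−1)) = 0.
Check two-phase: ΣzᵢKᵢ = 1.3880 > 1 and Σzᵢ/Kᵢ = 1.2463 > 1, so g(0) = 0.3880 > 0 and g(1) = -0.2463 < 0.
Iterate (Newton) starting at β = 0.5:
  β = 0.5000: g = -0.02731, g' = -0.4934 → β = 0.4446
  β = 0.4446: g = 0.00088, g' = -0.5266 → β = 0.4463
Converged at β = 0.4463.
Compositions from xᵢ = zᵢ/(1+β(Kᵢ−1)), yᵢ = Kᵢxᵢ:
  isopentane: x = 0.1444, y = 0.4715
  ethyl acetate: x = 0.4689, y = 0.3170
  cyclohexane: x = 0.3867, y = 0.2115

y_isopentane = 0.4715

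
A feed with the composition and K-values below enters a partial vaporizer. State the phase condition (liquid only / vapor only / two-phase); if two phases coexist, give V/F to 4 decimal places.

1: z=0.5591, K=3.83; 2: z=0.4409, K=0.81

vapor only

ΣzᵢKᵢ = 2.4985; Σzᵢ/Kᵢ = 0.6903.
Since Σzᵢ/Kᵢ < 1 the mixture is above its dew point — single vapor phase.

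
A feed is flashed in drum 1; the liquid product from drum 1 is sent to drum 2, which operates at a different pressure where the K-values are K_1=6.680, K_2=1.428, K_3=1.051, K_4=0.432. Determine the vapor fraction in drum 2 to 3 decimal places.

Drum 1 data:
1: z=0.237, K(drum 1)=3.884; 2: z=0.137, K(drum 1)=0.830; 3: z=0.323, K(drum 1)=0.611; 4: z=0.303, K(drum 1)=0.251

V/F (drum 2) = 0.506

Drum 1:
Material balance + equilibrium reduce to Σ zᵢ(Kᵢ−1)/(1+ψ₁(Kᵢ−1)) = 0.
Feasibility: ΣzᵢKᵢ = 1.308, Σzᵢ/Kᵢ = 1.962 — both > 1, two phases present.
Newton–Raphson from ψ₁ = 0.5:
  ψ₁ = 0.500: g = -0.2644, g' = -0.845 → ψ₁ = 0.187
  ψ₁ = 0.187: g = 0.0204, g' = -1.122 → ψ₁ = 0.205
  ψ₁ = 0.205: g = 0.0004, g' = -1.077 → ψ₁ = 0.206
Converged at ψ₁ = 0.206.
Drum-1 compositions:
  1: x = 0.149, y = 0.578
  2: x = 0.142, y = 0.118
  3: x = 0.351, y = 0.215
  4: x = 0.358, y = 0.090
Drum-2 feed = drum-1 liquid: z₂ = (0.1487, 0.1420, 0.3511, 0.3582).
Drum 2:
Let ψ₂ = V/F and solve Σ zᵢ(Kᵢ−1)/(1+ψ₂(Kᵢ−1)) = 0.
Check two-phase: ΣzᵢKᵢ = 1.720 > 1 and Σzᵢ/Kᵢ = 1.285 > 1, so g(0) = 0.720 > 0 and g(1) = -0.285 < 0.
Newton–Raphson from ψ₂ = 0.39:
  ψ₂ = 0.390: g = 0.0711, g' = -0.675 → ψ₂ = 0.495
  ψ₂ = 0.495: g = 0.0061, g' = -0.572 → ψ₂ = 0.506
Converged at ψ₂ = 0.506.
  1: x = 0.038, y = 0.256
  2: x = 0.117, y = 0.167
  3: x = 0.342, y = 0.360
  4: x = 0.503, y = 0.217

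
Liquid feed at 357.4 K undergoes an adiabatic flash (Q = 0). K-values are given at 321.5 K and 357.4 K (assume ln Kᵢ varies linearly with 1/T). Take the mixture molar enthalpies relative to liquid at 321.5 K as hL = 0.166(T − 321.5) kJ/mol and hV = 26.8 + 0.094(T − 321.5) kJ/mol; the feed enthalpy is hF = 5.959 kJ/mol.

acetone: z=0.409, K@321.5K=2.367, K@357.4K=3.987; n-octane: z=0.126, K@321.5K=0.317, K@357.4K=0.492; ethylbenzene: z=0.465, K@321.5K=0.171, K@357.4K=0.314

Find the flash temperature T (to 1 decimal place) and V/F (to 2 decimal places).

Adiabatic flash: solve Rachford–Rice at each trial T, then check hF = ψ·hV(T) + (1−ψ)·hL(T).
  T = 321.5 K: K = (2.367, 0.317, 0.171), RR gives ψ = 0.080, H_out = 2.146 kJ/mol
  T = 357.4 K: K = (3.987, 0.492, 0.314), RR gives ψ = 0.430, H_out = 16.381 kJ/mol
  T = 339.4 K: K = (3.112, 0.399, 0.235), RR gives ψ = 0.280, H_out = 10.102 kJ/mol
  T = 330.4 K: K = (2.722, 0.357, 0.201), RR gives ψ = 0.190, H_out = 6.459 kJ/mol
  T = 325.9 K: K = (2.539, 0.336, 0.186), RR gives ψ = 0.138, H_out = 4.395 kJ/mol
  T = 328.1 K: K = (2.628, 0.346, 0.193), RR gives ψ = 0.165, H_out = 5.430 kJ/mol
Linear interpolation between T = 328.1 (H_out = 5.430) and T = 330.4 (H_out = 6.459) on hF = 5.959 gives T ≈ 329.3 K, at which ψ = 0.18.

T = 329.3 K, V/F = 0.18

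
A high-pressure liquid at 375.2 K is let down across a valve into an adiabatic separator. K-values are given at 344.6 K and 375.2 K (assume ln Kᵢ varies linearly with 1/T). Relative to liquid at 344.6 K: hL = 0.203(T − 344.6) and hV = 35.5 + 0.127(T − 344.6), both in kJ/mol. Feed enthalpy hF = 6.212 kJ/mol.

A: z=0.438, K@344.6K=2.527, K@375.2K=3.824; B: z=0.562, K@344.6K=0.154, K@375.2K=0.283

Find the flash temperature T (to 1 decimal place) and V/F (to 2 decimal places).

T = 346.2 K, V/F = 0.17

Adiabatic flash: solve Rachford–Rice at each trial T, then check hF = ψ·hV(T) + (1−ψ)·hL(T).
  T = 344.6 K: K = (2.527, 0.154), RR gives ψ = 0.150, H_out = 5.314 kJ/mol
  T = 375.2 K: K = (3.824, 0.283), RR gives ψ = 0.412, H_out = 19.875 kJ/mol
  T = 359.9 K: K = (3.136, 0.211), RR gives ψ = 0.292, H_out = 13.145 kJ/mol
  T = 352.2 K: K = (2.820, 0.181), RR gives ψ = 0.226, H_out = 9.432 kJ/mol
  T = 348.4 K: K = (2.671, 0.167), RR gives ψ = 0.190, H_out = 7.444 kJ/mol
  T = 346.5 K: K = (2.598, 0.160), RR gives ψ = 0.170, H_out = 6.399 kJ/mol
Linear interpolation between T = 344.6 (H_out = 5.314) and T = 346.5 (H_out = 6.399) on hF = 6.212 gives T ≈ 346.2 K, at which ψ = 0.17.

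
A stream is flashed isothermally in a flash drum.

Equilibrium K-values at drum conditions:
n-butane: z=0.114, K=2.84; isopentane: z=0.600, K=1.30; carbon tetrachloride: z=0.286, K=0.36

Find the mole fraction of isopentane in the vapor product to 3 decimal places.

y_isopentane = 0.680

Material balance + equilibrium reduce to Σ zᵢ(Kᵢ−1)/(1+V/F(Kᵢ−1)) = 0.
g(0) = ΣzᵢKᵢ − 1 = 0.207 and g(1) = 1 − Σzᵢ/Kᵢ = -0.296, so a root lies in (0, 1).
Newton iteration, V/F⁰ = 0.5:
  V/F = 0.500: g = -0.0034, g' = -0.399 → V/F = 0.491
Converged at V/F = 0.491.
Compositions from xᵢ = zᵢ/(1+V/F(Kᵢ−1)), yᵢ = Kᵢxᵢ:
  n-butane: x = 0.060, y = 0.170
  isopentane: x = 0.523, y = 0.680
  carbon tetrachloride: x = 0.417, y = 0.150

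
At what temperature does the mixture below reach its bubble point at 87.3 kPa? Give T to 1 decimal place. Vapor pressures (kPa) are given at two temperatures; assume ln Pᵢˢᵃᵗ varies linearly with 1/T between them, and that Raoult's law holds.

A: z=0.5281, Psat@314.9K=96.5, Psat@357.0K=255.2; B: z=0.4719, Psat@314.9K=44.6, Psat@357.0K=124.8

Bubble-point temperature: ΣzᵢPᵢˢᵃᵗ(T) = P. Interpolate ln Pᵢˢᵃᵗ = aᵢ + bᵢ/T.
  T = 314.9 K: ΣzᵢPᵢˢᵃᵗ = 72.01 kPa
  T = 357.0 K: ΣzᵢPᵢˢᵃᵗ = 193.66 kPa
  T = 335.9 K: ΣzᵢPᵢˢᵃᵗ = 121.66 kPa
  T = 325.4 K: ΣzᵢPᵢˢᵃᵗ = 94.39 kPa
  T = 320.1 K: ΣzᵢPᵢˢᵃᵗ = 82.52 kPa
  T = 322.8 K: ΣzᵢPᵢˢᵃᵗ = 88.42 kPa
Interpolating between 320.1 K and 322.8 K gives T ≈ 322.3 K.

T = 322.3 K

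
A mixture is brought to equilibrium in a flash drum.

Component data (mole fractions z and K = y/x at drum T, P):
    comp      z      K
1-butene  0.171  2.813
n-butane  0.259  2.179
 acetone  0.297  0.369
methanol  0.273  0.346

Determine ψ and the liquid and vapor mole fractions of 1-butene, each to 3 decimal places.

Newton–Raphson from ψ = 0.63:
  ψ = 0.630: g = -0.2948, g' = -0.905 → ψ = 0.304
  ψ = 0.304: g = -0.0302, g' = -0.792 → ψ = 0.266
Converged at ψ = 0.266.
Compositions from xᵢ = zᵢ/(1+ψ(Kᵢ−1)), yᵢ = Kᵢxᵢ:
  1-butene: x = 0.115, y = 0.324
  n-butane: x = 0.197, y = 0.429
  acetone: x = 0.357, y = 0.132
  methanol: x = 0.331, y = 0.114

ψ = 0.266, x_1-butene = 0.115, y_1-butene = 0.324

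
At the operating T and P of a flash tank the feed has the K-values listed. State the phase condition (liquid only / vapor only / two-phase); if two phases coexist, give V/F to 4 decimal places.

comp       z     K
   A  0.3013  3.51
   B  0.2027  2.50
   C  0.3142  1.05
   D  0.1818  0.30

two-phase, V/F = 0.9342

ΣzᵢKᵢ = 1.9488; Σzᵢ/Kᵢ = 1.0722.
Both exceed 1, so a two-phase solution exists.
Material balance + equilibrium reduce to Σ zᵢ(Kᵢ−1)/(1+ψ(Kᵢ−1)) = 0.
Newton iteration, ψ⁰ = 0.52:
  ψ = 0.5200: g = 0.31410, g' = -0.7221 → ψ = 0.9550
  ψ = 0.9550: g = -0.02124, g' = -1.0528 → ψ = 0.9348
  ψ = 0.9348: g = -0.00060, g' = -0.9949 → ψ = 0.9342
Converged at ψ = 0.9342.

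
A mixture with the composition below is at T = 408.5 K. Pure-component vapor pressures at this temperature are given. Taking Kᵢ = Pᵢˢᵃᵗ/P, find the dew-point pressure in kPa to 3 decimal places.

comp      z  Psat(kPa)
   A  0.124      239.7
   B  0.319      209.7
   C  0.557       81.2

Pdew = 112.383 kPa

At the dew point ψ → 1, so Σzᵢ/Kᵢ = 1 with Kᵢ = Pᵢˢᵃᵗ/P ⇒ 1/P = Σzᵢ/Pᵢˢᵃᵗ.
1/P = 0.124/239.7 + 0.319/209.7 + 0.557/81.2 = 0.008898 ⇒ P = 112.383 kPa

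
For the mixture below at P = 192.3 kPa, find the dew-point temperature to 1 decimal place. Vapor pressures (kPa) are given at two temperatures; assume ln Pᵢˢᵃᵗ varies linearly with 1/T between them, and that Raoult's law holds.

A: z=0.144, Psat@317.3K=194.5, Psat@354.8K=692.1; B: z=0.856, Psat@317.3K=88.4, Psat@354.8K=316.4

Dew-point temperature: Σzᵢ·P/Pᵢˢᵃᵗ(T) = 1. Interpolate ln Pᵢˢᵃᵗ = aᵢ + bᵢ/T.
  T = 317.3 K: ΣzᵢP/Pᵢˢᵃᵗ = 2.0045
  T = 354.8 K: ΣzᵢP/Pᵢˢᵃᵗ = 0.5603
  T = 336.1 K: ΣzᵢP/Pᵢˢᵃᵗ = 1.0210
  T = 345.5 K: ΣzᵢP/Pᵢˢᵃᵗ = 0.7490
  T = 340.8 K: ΣzᵢP/Pᵢˢᵃᵗ = 0.8726
  T = 338.5 K: ΣzᵢP/Pᵢˢᵃᵗ = 0.9418
Interpolating between 336.1 K and 338.5 K gives T ≈ 336.7 K.

T = 336.7 K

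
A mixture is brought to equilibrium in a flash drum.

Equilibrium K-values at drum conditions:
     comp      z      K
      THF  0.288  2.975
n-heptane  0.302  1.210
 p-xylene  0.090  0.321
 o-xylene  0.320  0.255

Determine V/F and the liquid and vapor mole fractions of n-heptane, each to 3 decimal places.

V/F = 0.341, x_n-heptane = 0.282, y_n-heptane = 0.341

Newton iteration, V/F⁰ = 0.5:
  V/F = 0.500: g = -0.1289, g' = -0.841 → V/F = 0.347
  V/F = 0.347: g = -0.0047, g' = -0.801 → V/F = 0.341
Converged at V/F = 0.341.
Compositions from xᵢ = zᵢ/(1+V/F(Kᵢ−1)), yᵢ = Kᵢxᵢ:
  THF: x = 0.172, y = 0.512
  n-heptane: x = 0.282, y = 0.341
  p-xylene: x = 0.117, y = 0.038
  o-xylene: x = 0.429, y = 0.109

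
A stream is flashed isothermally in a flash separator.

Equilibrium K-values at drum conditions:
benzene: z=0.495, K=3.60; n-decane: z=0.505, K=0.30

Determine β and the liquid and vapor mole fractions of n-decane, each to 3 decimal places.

Let β = V/F and solve Σ zᵢ(Kᵢ−1)/(1+β(Kᵢ−1)) = 0.
g(0) = ΣzᵢKᵢ − 1 = 0.933 and g(1) = 1 − Σzᵢ/Kᵢ = -0.821, so a root lies in (0, 1).
Newton iteration, β⁰ = 0.5:
  β = 0.500: g = 0.0157, g' = -1.218 → β = 0.513
Converged at β = 0.513.
Compositions from xᵢ = zᵢ/(1+β(Kᵢ−1)), yᵢ = Kᵢxᵢ:
  benzene: x = 0.212, y = 0.764
  n-decane: x = 0.788, y = 0.236

β = 0.513, x_n-decane = 0.788, y_n-decane = 0.236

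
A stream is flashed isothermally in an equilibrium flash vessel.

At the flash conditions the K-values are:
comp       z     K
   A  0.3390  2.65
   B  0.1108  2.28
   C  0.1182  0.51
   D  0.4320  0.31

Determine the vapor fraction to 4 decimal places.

Material balance + equilibrium reduce to Σ zᵢ(Kᵢ−1)/(1+ψ(Kᵢ−1)) = 0.
g(0) = ΣzᵢKᵢ − 1 = 0.3452 and g(1) = 1 − Σzᵢ/Kᵢ = -0.8018, so a root lies in (0, 1).
Iterate (Newton) starting at ψ = 0.66:
  ψ = 0.6600: g = -0.28830, g' = -1.0203 → ψ = 0.3774
  ψ = 0.3774: g = -0.03379, g' = -0.8518 → ψ = 0.3378
  ψ = 0.3378: g = 0.00013, g' = -0.8595 → ψ = 0.3379
Converged at ψ = 0.3379.

ψ = 0.3379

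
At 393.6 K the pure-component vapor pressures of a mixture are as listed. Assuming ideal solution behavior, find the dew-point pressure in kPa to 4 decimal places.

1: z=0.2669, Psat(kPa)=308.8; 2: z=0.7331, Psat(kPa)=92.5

At the dew point ψ → 1, so Σzᵢ/Kᵢ = 1 with Kᵢ = Pᵢˢᵃᵗ/P ⇒ 1/P = Σzᵢ/Pᵢˢᵃᵗ.
1/P = 0.2669/308.8 + 0.7331/92.5 = 0.0087897 ⇒ P = 113.7693 kPa

Pdew = 113.7693 kPa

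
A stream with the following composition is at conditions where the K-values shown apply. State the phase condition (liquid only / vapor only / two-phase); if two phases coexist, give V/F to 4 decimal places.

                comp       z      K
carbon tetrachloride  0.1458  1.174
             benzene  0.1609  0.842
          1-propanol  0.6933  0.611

liquid only

ΣzᵢKᵢ = 0.7303; Σzᵢ/Kᵢ = 1.4500.
Since ΣzᵢKᵢ < 1 the mixture is below its bubble point — single liquid phase.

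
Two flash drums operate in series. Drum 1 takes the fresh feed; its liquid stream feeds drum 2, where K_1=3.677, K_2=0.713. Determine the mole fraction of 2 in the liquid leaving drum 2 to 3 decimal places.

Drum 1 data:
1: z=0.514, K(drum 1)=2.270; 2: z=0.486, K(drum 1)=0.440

Drum 1:
Let ψ₁ = V/F and solve Σ zᵢ(Kᵢ−1)/(1+ψ₁(Kᵢ−1)) = 0.
Check two-phase: ΣzᵢKᵢ = 1.381 > 1 and Σzᵢ/Kᵢ = 1.331 > 1, so g(0) = 0.381 > 0 and g(1) = -0.331 < 0.
Binary case is linear: z₁(K₁−1)(1+ψ₁(K₂−1)) + z₂(K₂−1)(1+ψ₁(K₁−1)) = 0
⇒ ψ₁ = [z₁(K₁−1)+z₂(K₂−1)] / [−(K₁−1)(K₂−1)] = 0.3806/0.7112 = 0.535
Drum-1 compositions:
  1: x = 0.306, y = 0.695
  2: x = 0.694, y = 0.305
Drum-2 feed = drum-1 liquid: z₂ = (0.3060, 0.6940).
Drum 2:
Rachford–Rice: g(ψ₂) = Σ zᵢ(Kᵢ−1)/(1+ψ₂(Kᵢ−1)) = 0.
Feasibility: ΣzᵢKᵢ = 1.620, Σzᵢ/Kᵢ = 1.057 — both > 1, two phases present.
Newton iteration, ψ₂⁰ = 0.5:
  ψ₂ = 0.500: g = 0.1178, g' = -0.479 → ψ₂ = 0.746
  ψ₂ = 0.746: g = 0.0199, g' = -0.337 → ψ₂ = 0.805
  ψ₂ = 0.805: g = 0.0006, g' = -0.317 → ψ₂ = 0.807
Converged at ψ₂ = 0.807.
  1: x = 0.097, y = 0.356
  2: x = 0.903, y = 0.644

x_2 (drum 2) = 0.903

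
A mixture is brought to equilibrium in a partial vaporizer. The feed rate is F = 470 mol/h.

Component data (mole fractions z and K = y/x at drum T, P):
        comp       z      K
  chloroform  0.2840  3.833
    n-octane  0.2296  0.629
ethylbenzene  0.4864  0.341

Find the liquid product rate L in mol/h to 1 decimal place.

Iterate (Newton) starting at ψ = 0.5:
  ψ = 0.5000: g = -0.24969, g' = -0.9078 → ψ = 0.2250
  ψ = 0.2250: g = 0.02213, g' = -1.1790 → ψ = 0.2437
  ψ = 0.2437: g = 0.00042, g' = -1.1356 → ψ = 0.2441
Converged at ψ = 0.2441.
Then V = ψ·F = 0.2441·470 = 114.7 mol/h and L = F − V = 355.3 mol/h.

L = 355.3 mol/h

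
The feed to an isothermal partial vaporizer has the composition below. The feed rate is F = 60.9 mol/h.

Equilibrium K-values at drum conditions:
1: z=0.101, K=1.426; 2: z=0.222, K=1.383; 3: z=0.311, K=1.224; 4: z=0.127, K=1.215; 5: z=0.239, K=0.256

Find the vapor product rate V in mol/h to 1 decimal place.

Iterate (Newton) starting at V/F = 0.56:
  V/F = 0.560: g = -0.1138, g' = -0.440 → V/F = 0.301
  V/F = 0.301: g = -0.0239, g' = -0.279 → V/F = 0.216
  V/F = 0.216: g = -0.0013, g' = -0.250 → V/F = 0.210
Converged at V/F = 0.210.
Then V = V/F·F = 0.2104·60.9 = 12.8 mol/h and L = F − V = 48.1 mol/h.

V = 12.8 mol/h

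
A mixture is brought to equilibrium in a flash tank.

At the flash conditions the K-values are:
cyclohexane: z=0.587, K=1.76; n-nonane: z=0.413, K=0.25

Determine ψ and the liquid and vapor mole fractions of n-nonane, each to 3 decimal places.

ψ = 0.239, x_n-nonane = 0.503, y_n-nonane = 0.126

Let ψ = V/F and solve Σ zᵢ(Kᵢ−1)/(1+ψ(Kᵢ−1)) = 0.
g(0) = ΣzᵢKᵢ − 1 = 0.136 and g(1) = 1 − Σzᵢ/Kᵢ = -0.986, so a root lies in (0, 1).
Iterate (Newton) starting at ψ = 0.64:
  ψ = 0.640: g = -0.2955, g' = -1.013 → ψ = 0.348
  ψ = 0.348: g = -0.0664, g' = -0.638 → ψ = 0.244
  ψ = 0.244: g = -0.0028, g' = -0.589 → ψ = 0.239
Converged at ψ = 0.239.
Compositions from xᵢ = zᵢ/(1+ψ(Kᵢ−1)), yᵢ = Kᵢxᵢ:
  cyclohexane: x = 0.497, y = 0.874
  n-nonane: x = 0.503, y = 0.126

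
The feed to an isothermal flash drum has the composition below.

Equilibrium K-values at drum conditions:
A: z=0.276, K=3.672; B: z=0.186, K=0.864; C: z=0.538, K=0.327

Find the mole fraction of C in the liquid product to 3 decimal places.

x_C = 0.638

Let β = V/F and solve Σ zᵢ(Kᵢ−1)/(1+β(Kᵢ−1)) = 0.
Feasibility: ΣzᵢKᵢ = 1.350, Σzᵢ/Kᵢ = 1.936 — both > 1, two phases present.
Iterate (Newton) starting at β = 0.5:
  β = 0.500: g = -0.2571, g' = -0.919 → β = 0.220
  β = 0.220: g = 0.0133, g' = -1.121 → β = 0.232
Converged at β = 0.232.
Compositions from xᵢ = zᵢ/(1+β(Kᵢ−1)), yᵢ = Kᵢxᵢ:
  A: x = 0.170, y = 0.626
  B: x = 0.192, y = 0.166
  C: x = 0.638, y = 0.208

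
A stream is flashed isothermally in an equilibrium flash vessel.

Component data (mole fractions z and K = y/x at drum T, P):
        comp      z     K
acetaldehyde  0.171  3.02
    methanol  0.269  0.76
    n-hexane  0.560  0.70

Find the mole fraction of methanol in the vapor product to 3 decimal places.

y_methanol = 0.215

Let ψ = V/F and solve Σ zᵢ(Kᵢ−1)/(1+ψ(Kᵢ−1)) = 0.
Check two-phase: ΣzᵢKᵢ = 1.113 > 1 and Σzᵢ/Kᵢ = 1.211 > 1, so g(0) = 0.113 > 0 and g(1) = -0.211 < 0.
Newton–Raphson from ψ = 0.5:
  ψ = 0.500: g = -0.0992, g' = -0.262 → ψ = 0.122
  ψ = 0.122: g = 0.0361, g' = -0.520 → ψ = 0.192
  ψ = 0.192: g = 0.0031, g' = -0.436 → ψ = 0.199
Converged at ψ = 0.199.
Compositions from xᵢ = zᵢ/(1+ψ(Kᵢ−1)), yᵢ = Kᵢxᵢ:
  acetaldehyde: x = 0.122, y = 0.368
  methanol: x = 0.282, y = 0.215
  n-hexane: x = 0.596, y = 0.417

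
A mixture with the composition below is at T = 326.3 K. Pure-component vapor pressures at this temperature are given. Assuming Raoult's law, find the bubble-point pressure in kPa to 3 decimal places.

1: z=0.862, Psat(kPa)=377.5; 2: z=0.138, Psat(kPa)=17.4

Pbub = 327.806 kPa

At the bubble point ψ → 0, so ΣzᵢKᵢ = 1 with Kᵢ = Pᵢˢᵃᵗ/P ⇒ P = ΣzᵢPᵢˢᵃᵗ.
P = 0.862·377.5 + 0.138·17.4 = 327.806 kPa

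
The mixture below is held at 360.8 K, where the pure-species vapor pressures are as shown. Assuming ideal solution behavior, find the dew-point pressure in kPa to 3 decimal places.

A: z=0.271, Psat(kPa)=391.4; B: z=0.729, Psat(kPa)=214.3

At the dew point ψ → 1, so Σzᵢ/Kᵢ = 1 with Kᵢ = Pᵢˢᵃᵗ/P ⇒ 1/P = Σzᵢ/Pᵢˢᵃᵗ.
1/P = 0.271/391.4 + 0.729/214.3 = 0.004094 ⇒ P = 244.250 kPa

Pdew = 244.250 kPa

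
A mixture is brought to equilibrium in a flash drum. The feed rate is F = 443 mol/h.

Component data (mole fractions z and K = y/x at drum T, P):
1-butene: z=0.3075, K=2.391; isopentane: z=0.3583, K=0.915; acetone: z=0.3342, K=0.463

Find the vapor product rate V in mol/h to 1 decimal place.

V = 193.5 mol/h

Newton–Raphson from V/F = 0.5:
  V/F = 0.5000: g = -0.02487, g' = -0.3899 → V/F = 0.4362
  V/F = 0.4362: g = 0.00021, g' = -0.3976 → V/F = 0.4367
Converged at V/F = 0.4367.
Then V = V/F·F = 0.4367·443 = 193.5 mol/h and L = F − V = 249.5 mol/h.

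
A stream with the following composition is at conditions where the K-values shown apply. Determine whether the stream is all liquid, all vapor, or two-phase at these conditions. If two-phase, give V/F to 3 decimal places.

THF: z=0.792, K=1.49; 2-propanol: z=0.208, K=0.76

all vapor

ΣzᵢKᵢ = 1.338; Σzᵢ/Kᵢ = 0.805.
Since Σzᵢ/Kᵢ < 1 the mixture is above its dew point — single vapor phase.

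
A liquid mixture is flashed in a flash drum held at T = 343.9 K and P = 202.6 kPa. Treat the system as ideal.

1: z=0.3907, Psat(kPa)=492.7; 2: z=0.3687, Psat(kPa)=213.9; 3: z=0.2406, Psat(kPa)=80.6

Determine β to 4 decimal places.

β = 0.8018

Raoult's law: Kᵢ = Pᵢˢᵃᵗ/P = Pᵢˢᵃᵗ/202.6.
  K_1 = 492.7/202.6 = 2.431885, K_2 = 213.9/202.6 = 1.055775, K_3 = 80.6/202.6 = 0.397828
Newton–Raphson from β = 0.5:
  β = 0.5000: g = 0.13873, g' = -0.4517 → β = 0.8071
  β = 0.8071: g = -0.00269, g' = -0.5037 → β = 0.8018
Converged at β = 0.8018.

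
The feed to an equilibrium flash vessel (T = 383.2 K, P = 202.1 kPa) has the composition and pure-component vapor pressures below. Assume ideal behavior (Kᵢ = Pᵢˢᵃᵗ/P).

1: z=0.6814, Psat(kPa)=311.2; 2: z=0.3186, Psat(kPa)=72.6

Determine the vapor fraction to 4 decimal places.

Raoult's law: Kᵢ = Pᵢˢᵃᵗ/P = Pᵢˢᵃᵗ/202.1.
  K_1 = 311.2/202.1 = 1.539832, K_2 = 72.6/202.1 = 0.359228
Rachford–Rice: g(ψ) = Σ zᵢ(Kᵢ−1)/(1+ψ(Kᵢ−1)) = 0.
Feasibility: ΣzᵢKᵢ = 1.1637, Σzᵢ/Kᵢ = 1.3294 — both > 1, two phases present.
Binary case is linear: z₁(K₁−1)(1+ψ(K₂−1)) + z₂(K₂−1)(1+ψ(K₁−1)) = 0
⇒ ψ = [z₁(K₁−1)+z₂(K₂−1)] / [−(K₁−1)(K₂−1)] = 0.16369/0.34591 = 0.4732

ψ = 0.4732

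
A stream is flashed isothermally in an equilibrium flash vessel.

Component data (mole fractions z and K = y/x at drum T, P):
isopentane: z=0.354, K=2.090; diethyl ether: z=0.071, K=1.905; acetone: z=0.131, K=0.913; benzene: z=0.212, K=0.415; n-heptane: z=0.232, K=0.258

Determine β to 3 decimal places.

β = 0.229

Let β = V/F and solve Σ zᵢ(Kᵢ−1)/(1+β(Kᵢ−1)) = 0.
g(0) = ΣzᵢKᵢ − 1 = 0.143 and g(1) = 1 − Σzᵢ/Kᵢ = -0.760, so a root lies in (0, 1).
Newton–Raphson from β = 0.5:
  β = 0.500: g = -0.1669, g' = -0.673 → β = 0.252
  β = 0.252: g = -0.0137, g' = -0.592 → β = 0.229
Converged at β = 0.229.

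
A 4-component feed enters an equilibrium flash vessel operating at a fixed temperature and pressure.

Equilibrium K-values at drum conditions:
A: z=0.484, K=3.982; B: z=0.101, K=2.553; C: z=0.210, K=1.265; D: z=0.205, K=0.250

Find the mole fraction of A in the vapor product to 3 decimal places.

y_A = 0.515

Rachford–Rice: g(ψ) = Σ zᵢ(Kᵢ−1)/(1+ψ(Kᵢ−1)) = 0.
Check two-phase: ΣzᵢKᵢ = 2.502 > 1 and Σzᵢ/Kᵢ = 1.147 > 1, so g(0) = 1.502 > 0 and g(1) = -0.147 < 0.
Newton iteration, ψ⁰ = 0.38:
  ψ = 0.380: g = 0.6108, g' = -1.280 → ψ = 0.857
  ψ = 0.857: g = 0.0879, g' = -1.299 → ψ = 0.925
  ψ = 0.925: g = -0.0088, g' = -1.584 → ψ = 0.919
Converged at ψ = 0.919.
Compositions from xᵢ = zᵢ/(1+ψ(Kᵢ−1)), yᵢ = Kᵢxᵢ:
  A: x = 0.129, y = 0.515
  B: x = 0.042, y = 0.106
  C: x = 0.169, y = 0.214
  D: x = 0.660, y = 0.165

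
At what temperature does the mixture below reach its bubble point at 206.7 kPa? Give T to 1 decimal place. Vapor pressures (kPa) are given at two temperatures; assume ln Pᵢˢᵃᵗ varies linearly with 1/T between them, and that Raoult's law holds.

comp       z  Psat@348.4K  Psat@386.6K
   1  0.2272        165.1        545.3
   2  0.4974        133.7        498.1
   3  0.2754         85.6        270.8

T = 362.2 K

Bubble-point temperature: ΣzᵢPᵢˢᵃᵗ(T) = P. Interpolate ln Pᵢˢᵃᵗ = aᵢ + bᵢ/T.
  T = 348.4 K: ΣzᵢPᵢˢᵃᵗ = 127.59 kPa
  T = 386.6 K: ΣzᵢPᵢˢᵃᵗ = 446.23 kPa
  T = 367.5 K: ΣzᵢPᵢˢᵃᵗ = 246.35 kPa
  T = 357.9 K: ΣzᵢPᵢˢᵃᵗ = 178.51 kPa
  T = 362.7 K: ΣzᵢPᵢˢᵃᵗ = 210.14 kPa
  T = 360.3 K: ΣzᵢPᵢˢᵃᵗ = 193.79 kPa
Interpolating between 360.3 K and 362.7 K gives T ≈ 362.2 K.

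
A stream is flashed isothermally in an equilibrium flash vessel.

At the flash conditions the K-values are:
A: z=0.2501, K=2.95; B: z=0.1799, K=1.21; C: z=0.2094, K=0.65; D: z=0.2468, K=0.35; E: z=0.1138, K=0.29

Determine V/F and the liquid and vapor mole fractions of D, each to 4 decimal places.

V/F = 0.2410, x_D = 0.2926, y_D = 0.1024

Rachford–Rice: g(V/F) = Σ zᵢ(Kᵢ−1)/(1+V/F(Kᵢ−1)) = 0.
Feasibility: ΣzᵢKᵢ = 1.2110, Σzᵢ/Kᵢ = 1.6532 — both > 1, two phases present.
Newton–Raphson from V/F = 0.5:
  V/F = 0.5000: g = -0.17064, g' = -0.6547 → V/F = 0.2394
  V/F = 0.2394: g = 0.00115, g' = -0.7093 → V/F = 0.2410
Converged at V/F = 0.2410.
Compositions from xᵢ = zᵢ/(1+V/F(Kᵢ−1)), yᵢ = Kᵢxᵢ:
  A: x = 0.1701, y = 0.5019
  B: x = 0.1712, y = 0.2072
  C: x = 0.2287, y = 0.1486
  D: x = 0.2926, y = 0.1024
  E: x = 0.1373, y = 0.0398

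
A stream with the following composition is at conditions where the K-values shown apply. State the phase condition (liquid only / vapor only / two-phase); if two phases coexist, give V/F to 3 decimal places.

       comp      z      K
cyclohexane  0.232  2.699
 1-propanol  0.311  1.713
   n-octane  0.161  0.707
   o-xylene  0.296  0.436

two-phase, V/F = 0.685

ΣzᵢKᵢ = 1.402; Σzᵢ/Kᵢ = 1.174.
Both exceed 1, so a two-phase solution exists.
Iterate (Newton) starting at ψ = 0.5:
  ψ = 0.500: g = 0.0888, g' = -0.483 → ψ = 0.684
  ψ = 0.684: g = 0.0007, g' = -0.486 → ψ = 0.685
Converged at ψ = 0.685.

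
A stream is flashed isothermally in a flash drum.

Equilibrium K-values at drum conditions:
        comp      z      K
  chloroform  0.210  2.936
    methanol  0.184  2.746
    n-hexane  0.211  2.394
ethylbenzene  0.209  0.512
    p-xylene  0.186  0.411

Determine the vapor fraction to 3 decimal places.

Rachford–Rice: g(ψ) = Σ zᵢ(Kᵢ−1)/(1+ψ(Kᵢ−1)) = 0.
g(0) = ΣzᵢKᵢ − 1 = 0.810 and g(1) = 1 − Σzᵢ/Kᵢ = -0.087, so a root lies in (0, 1).
Iterate (Newton) starting at ψ = 0.53:
  ψ = 0.530: g = 0.2398, g' = -0.706 → ψ = 0.870
  ψ = 0.870: g = 0.0101, g' = -0.703 → ψ = 0.884
Converged at ψ = 0.884.

ψ = 0.884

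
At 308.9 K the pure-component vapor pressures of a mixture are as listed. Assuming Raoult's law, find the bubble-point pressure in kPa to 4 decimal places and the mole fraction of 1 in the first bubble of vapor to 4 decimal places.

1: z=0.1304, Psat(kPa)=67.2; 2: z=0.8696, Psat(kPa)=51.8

At the bubble point ψ → 0, so ΣzᵢKᵢ = 1 with Kᵢ = Pᵢˢᵃᵗ/P ⇒ P = ΣzᵢPᵢˢᵃᵗ.
P = 0.1304·67.2 + 0.8696·51.8 = 53.8082 kPa
yᵢ = zᵢPᵢˢᵃᵗ/P ⇒ y_1 = 0.1304·67.2/53.8082 = 0.1629

Pbub = 53.8082 kPa, y_1 = 0.1629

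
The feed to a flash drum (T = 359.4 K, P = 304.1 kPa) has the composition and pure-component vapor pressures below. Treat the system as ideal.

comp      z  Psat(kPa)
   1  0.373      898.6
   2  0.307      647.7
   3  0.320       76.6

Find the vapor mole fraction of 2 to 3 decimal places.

y_2 = 0.365

Raoult's law: Kᵢ = Pᵢˢᵃᵗ/P = Pᵢˢᵃᵗ/304.1.
  K_1 = 898.6/304.1 = 2.95495, K_2 = 647.7/304.1 = 2.12989, K_3 = 76.6/304.1 = 0.25189
Let ψ = V/F and solve Σ zᵢ(Kᵢ−1)/(1+ψ(Kᵢ−1)) = 0.
Check two-phase: ΣzᵢKᵢ = 1.837 > 1 and Σzᵢ/Kᵢ = 1.541 > 1, so g(0) = 0.837 > 0 and g(1) = -0.541 < 0.
Newton–Raphson from ψ = 0.53:
  ψ = 0.530: g = 0.1784, g' = -0.989 → ψ = 0.710
  ψ = 0.710: g = -0.0133, g' = -1.186 → ψ = 0.699
Converged at ψ = 0.699.
Compositions from xᵢ = zᵢ/(1+ψ(Kᵢ−1)), yᵢ = Kᵢxᵢ:
  1: x = 0.158, y = 0.466
  2: x = 0.172, y = 0.365
  3: x = 0.671, y = 0.169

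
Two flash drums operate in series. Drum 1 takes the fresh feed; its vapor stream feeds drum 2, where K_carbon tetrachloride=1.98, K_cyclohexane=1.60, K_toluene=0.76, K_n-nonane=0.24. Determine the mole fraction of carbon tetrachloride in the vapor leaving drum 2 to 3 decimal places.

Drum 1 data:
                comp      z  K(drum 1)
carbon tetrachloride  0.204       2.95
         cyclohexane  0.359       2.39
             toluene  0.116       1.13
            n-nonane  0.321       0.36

y_carbon tetrachloride (drum 2) = 0.306

Drum 1:
Material balance + equilibrium reduce to Σ zᵢ(Kᵢ−1)/(1+ψ₁(Kᵢ−1)) = 0.
Check two-phase: ΣzᵢKᵢ = 1.706 > 1 and Σzᵢ/Kᵢ = 1.214 > 1, so g(0) = 0.706 > 0 and g(1) = -0.214 < 0.
Iterate (Newton) starting at ψ₁ = 0.66:
  ψ₁ = 0.660: g = 0.0924, g' = -0.733 → ψ₁ = 0.786
  ψ₁ = 0.786: g = -0.0043, g' = -0.813 → ψ₁ = 0.781
Converged at ψ₁ = 0.781.
Drum-1 compositions:
  carbon tetrachloride: x = 0.081, y = 0.239
  cyclohexane: x = 0.172, y = 0.411
  toluene: x = 0.105, y = 0.119
  n-nonane: x = 0.642, y = 0.231
Drum-2 feed = drum-1 vapor: z₂ = (0.2386, 0.4114, 0.1190, 0.2310).
Drum 2:
Rachford–Rice: g(ψ₂) = Σ zᵢ(Kᵢ−1)/(1+ψ₂(Kᵢ−1)) = 0.
g(0) = ΣzᵢKᵢ − 1 = 0.277 and g(1) = 1 − Σzᵢ/Kᵢ = -0.497, so a root lies in (0, 1).
Iterate (Newton) starting at ψ₂ = 0.66:
  ψ₂ = 0.660: g = -0.0674, g' = -0.707 → ψ₂ = 0.565
  ψ₂ = 0.565: g = -0.0057, g' = -0.596 → ψ₂ = 0.555
Converged at ψ₂ = 0.555.
  carbon tetrachloride: x = 0.155, y = 0.306
  cyclohexane: x = 0.309, y = 0.494
  toluene: x = 0.137, y = 0.104
  n-nonane: x = 0.400, y = 0.096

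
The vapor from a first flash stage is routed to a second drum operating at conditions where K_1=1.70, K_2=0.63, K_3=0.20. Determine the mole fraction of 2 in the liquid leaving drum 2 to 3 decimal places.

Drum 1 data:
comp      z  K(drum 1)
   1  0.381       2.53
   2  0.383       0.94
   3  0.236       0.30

x_2 (drum 2) = 0.425

Drum 1:
Let ψ₁ = V/F and solve Σ zᵢ(Kᵢ−1)/(1+ψ₁(Kᵢ−1)) = 0.
Feasibility: ΣzᵢKᵢ = 1.395, Σzᵢ/Kᵢ = 1.345 — both > 1, two phases present.
Newton iteration, ψ₁⁰ = 0.5:
  ψ₁ = 0.500: g = 0.0524, g' = -0.561 → ψ₁ = 0.593
  ψ₁ = 0.593: g = -0.0009, g' = -0.585 → ψ₁ = 0.592
Converged at ψ₁ = 0.592.
Drum-1 compositions:
  1: x = 0.200, y = 0.506
  2: x = 0.397, y = 0.373
  3: x = 0.403, y = 0.121
Drum-2 feed = drum-1 vapor: z₂ = (0.5058, 0.3733, 0.1209).
Drum 2:
Rachford–Rice: g(ψ₂) = Σ zᵢ(Kᵢ−1)/(1+ψ₂(Kᵢ−1)) = 0.
Feasibility: ΣzᵢKᵢ = 1.119, Σzᵢ/Kᵢ = 1.494 — both > 1, two phases present.
Newton–Raphson from ψ₂ = 0.57:
  ψ₂ = 0.570: g = -0.0997, g' = -0.470 → ψ₂ = 0.358
  ψ₂ = 0.358: g = -0.0116, g' = -0.378 → ψ₂ = 0.327
Converged at ψ₂ = 0.327.
  1: x = 0.412, y = 0.700
  2: x = 0.425, y = 0.268
  3: x = 0.164, y = 0.033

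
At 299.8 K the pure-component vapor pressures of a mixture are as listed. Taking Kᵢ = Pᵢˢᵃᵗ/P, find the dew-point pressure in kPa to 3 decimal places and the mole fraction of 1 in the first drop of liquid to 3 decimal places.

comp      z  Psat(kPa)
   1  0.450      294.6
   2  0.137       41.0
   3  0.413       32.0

At the dew point ψ → 1, so Σzᵢ/Kᵢ = 1 with Kᵢ = Pᵢˢᵃᵗ/P ⇒ 1/P = Σzᵢ/Pᵢˢᵃᵗ.
1/P = 0.450/294.6 + 0.137/41.0 + 0.413/32.0 = 0.017775 ⇒ P = 56.258 kPa
xᵢ = zᵢP/Pᵢˢᵃᵗ ⇒ x_1 = 0.450·56.258/294.6 = 0.086

Pdew = 56.258 kPa, x_1 = 0.086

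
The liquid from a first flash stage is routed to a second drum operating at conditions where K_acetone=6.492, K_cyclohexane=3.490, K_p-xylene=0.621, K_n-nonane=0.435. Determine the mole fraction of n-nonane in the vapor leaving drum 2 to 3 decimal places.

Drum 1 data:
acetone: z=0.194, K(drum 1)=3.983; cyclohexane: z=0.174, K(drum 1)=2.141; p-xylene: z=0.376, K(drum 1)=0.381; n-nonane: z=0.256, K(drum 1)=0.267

Drum 1:
Let ψ₁ = V/F and solve Σ zᵢ(Kᵢ−1)/(1+ψ₁(Kᵢ−1)) = 0.
g(0) = ΣzᵢKᵢ − 1 = 0.357 and g(1) = 1 − Σzᵢ/Kᵢ = -1.076, so a root lies in (0, 1).
Newton iteration, ψ₁⁰ = 0.5:
  ψ₁ = 0.500: g = -0.2746, g' = -1.015 → ψ₁ = 0.229
  ψ₁ = 0.229: g = 0.0041, g' = -1.145 → ψ₁ = 0.233
Converged at ψ₁ = 0.233.
Drum-1 compositions:
  acetone: x = 0.114, y = 0.456
  cyclohexane: x = 0.137, y = 0.294
  p-xylene: x = 0.439, y = 0.167
  n-nonane: x = 0.309, y = 0.082
Drum-2 feed = drum-1 liquid: z₂ = (0.1145, 0.1375, 0.4394, 0.3087).
Drum 2:
Let ψ₂ = V/F and solve Σ zᵢ(Kᵢ−1)/(1+ψ₂(Kᵢ−1)) = 0.
Feasibility: ΣzᵢKᵢ = 1.630, Σzᵢ/Kᵢ = 1.474 — both > 1, two phases present.
Iterate (Newton) starting at ψ₂ = 0.63:
  ψ₂ = 0.630: g = -0.2154, g' = -0.649 → ψ₂ = 0.298
  ψ₂ = 0.298: g = 0.0372, g' = -1.000 → ψ₂ = 0.335
  ψ₂ = 0.335: g = 0.0017, g' = -0.913 → ψ₂ = 0.337
Converged at ψ₂ = 0.337.
  acetone: x = 0.040, y = 0.261
  cyclohexane: x = 0.075, y = 0.261
  p-xylene: x = 0.504, y = 0.313
  n-nonane: x = 0.381, y = 0.166

y_n-nonane (drum 2) = 0.166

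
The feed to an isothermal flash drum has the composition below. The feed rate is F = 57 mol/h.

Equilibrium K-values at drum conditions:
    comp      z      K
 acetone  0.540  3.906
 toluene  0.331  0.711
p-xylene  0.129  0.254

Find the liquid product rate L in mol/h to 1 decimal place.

Iterate (Newton) starting at ψ = 0.64:
  ψ = 0.640: g = 0.2472, g' = -0.862 → ψ = 0.927
  ψ = 0.927: g = -0.0175, g' = -1.139 → ψ = 0.911
Converged at ψ = 0.911.
Then V = ψ·F = 0.9110·57 = 51.9 mol/h and L = F − V = 5.1 mol/h.

L = 5.1 mol/h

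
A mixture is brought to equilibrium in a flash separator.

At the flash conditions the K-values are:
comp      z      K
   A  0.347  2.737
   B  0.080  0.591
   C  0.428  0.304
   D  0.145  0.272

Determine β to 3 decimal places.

β = 0.142

Iterate (Newton) starting at β = 0.63:
  β = 0.630: g = -0.4818, g' = -1.183 → β = 0.223
  β = 0.223: g = -0.0799, g' = -0.960 → β = 0.140
  β = 0.140: g = 0.0031, g' = -1.043 → β = 0.142
Converged at β = 0.142.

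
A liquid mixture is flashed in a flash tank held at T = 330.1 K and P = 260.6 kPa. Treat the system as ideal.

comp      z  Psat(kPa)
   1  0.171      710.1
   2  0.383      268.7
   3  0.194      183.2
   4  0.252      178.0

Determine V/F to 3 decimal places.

Raoult's law: Kᵢ = Pᵢˢᵃᵗ/P = Pᵢˢᵃᵗ/260.6.
  K_1 = 710.1/260.6 = 2.72487, K_2 = 268.7/260.6 = 1.03108, K_3 = 183.2/260.6 = 0.70299, K_4 = 178.0/260.6 = 0.68304
Material balance + equilibrium reduce to Σ zᵢ(Kᵢ−1)/(1+V/F(Kᵢ−1)) = 0.
Check two-phase: ΣzᵢKᵢ = 1.169 > 1 and Σzᵢ/Kᵢ = 1.079 > 1, so g(0) = 0.169 > 0 and g(1) = -0.079 < 0.
Newton iteration, V/F⁰ = 0.5:
  V/F = 0.500: g = 0.0075, g' = -0.206 → V/F = 0.536
  V/F = 0.536: g = 0.0001, g' = -0.199 → V/F = 0.537
Converged at V/F = 0.537.

V/F = 0.537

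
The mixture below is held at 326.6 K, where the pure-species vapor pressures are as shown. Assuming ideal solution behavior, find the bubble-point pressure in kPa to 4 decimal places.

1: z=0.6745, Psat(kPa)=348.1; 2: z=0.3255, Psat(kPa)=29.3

Pbub = 244.3306 kPa

At the bubble point ψ → 0, so ΣzᵢKᵢ = 1 with Kᵢ = Pᵢˢᵃᵗ/P ⇒ P = ΣzᵢPᵢˢᵃᵗ.
P = 0.6745·348.1 + 0.3255·29.3 = 244.3306 kPa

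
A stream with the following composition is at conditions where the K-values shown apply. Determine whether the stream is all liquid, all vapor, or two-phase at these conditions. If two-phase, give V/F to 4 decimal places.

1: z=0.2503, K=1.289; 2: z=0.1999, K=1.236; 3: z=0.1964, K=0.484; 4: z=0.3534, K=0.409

all liquid

ΣzᵢKᵢ = 0.8093; Σzᵢ/Kᵢ = 1.6258.
Since ΣzᵢKᵢ < 1 the mixture is below its bubble point — single liquid phase.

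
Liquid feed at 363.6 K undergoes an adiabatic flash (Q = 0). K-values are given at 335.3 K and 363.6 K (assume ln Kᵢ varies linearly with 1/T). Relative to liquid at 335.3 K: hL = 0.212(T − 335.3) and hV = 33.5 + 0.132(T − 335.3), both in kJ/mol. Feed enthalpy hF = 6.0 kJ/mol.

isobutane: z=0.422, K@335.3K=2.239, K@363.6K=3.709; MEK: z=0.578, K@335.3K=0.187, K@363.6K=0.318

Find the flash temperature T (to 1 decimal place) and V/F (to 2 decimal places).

Adiabatic flash: solve Rachford–Rice at each trial T, then check hF = ψ·hV(T) + (1−ψ)·hL(T).
  T = 335.3 K: K = (2.239, 0.187), RR gives ψ = 0.053, H_out = 1.761 kJ/mol
  T = 363.6 K: K = (3.709, 0.318), RR gives ψ = 0.405, H_out = 18.663 kJ/mol
  T = 349.5 K: K = (2.914, 0.247), RR gives ψ = 0.258, H_out = 11.368 kJ/mol
  T = 342.4 K: K = (2.561, 0.215), RR gives ψ = 0.168, H_out = 7.026 kJ/mol
  T = 338.9 K: K = (2.399, 0.201), RR gives ψ = 0.115, H_out = 4.581 kJ/mol
  T = 340.6 K: K = (2.477, 0.208), RR gives ψ = 0.141, H_out = 5.800 kJ/mol
Linear interpolation between T = 340.6 (H_out = 5.800) and T = 342.4 (H_out = 7.026) on hF = 6.0 gives T ≈ 340.9 K, at which ψ = 0.15.

T = 340.9 K, V/F = 0.15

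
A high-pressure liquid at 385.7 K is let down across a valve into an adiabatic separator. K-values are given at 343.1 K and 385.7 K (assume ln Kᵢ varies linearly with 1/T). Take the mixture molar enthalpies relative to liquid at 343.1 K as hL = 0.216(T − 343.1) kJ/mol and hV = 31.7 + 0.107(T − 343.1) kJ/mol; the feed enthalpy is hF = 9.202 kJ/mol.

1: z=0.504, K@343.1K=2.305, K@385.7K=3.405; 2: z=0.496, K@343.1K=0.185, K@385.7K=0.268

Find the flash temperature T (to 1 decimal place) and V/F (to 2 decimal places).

Adiabatic flash: solve Rachford–Rice at each trial T, then check hF = ψ·hV(T) + (1−ψ)·hL(T).
  T = 343.1 K: K = (2.305, 0.185), RR gives ψ = 0.238, H_out = 7.555 kJ/mol
  T = 385.7 K: K = (3.405, 0.268), RR gives ψ = 0.482, H_out = 22.251 kJ/mol
  T = 364.4 K: K = (2.834, 0.225), RR gives ψ = 0.380, H_out = 15.762 kJ/mol
  T = 353.8 K: K = (2.565, 0.205), RR gives ψ = 0.317, H_out = 11.985 kJ/mol
  T = 348.5 K: K = (2.435, 0.195), RR gives ψ = 0.280, H_out = 9.886 kJ/mol
  T = 345.8 K: K = (2.369, 0.190), RR gives ψ = 0.260, H_out = 8.748 kJ/mol
  T = 347.1 K: K = (2.401, 0.192), RR gives ψ = 0.270, H_out = 9.302 kJ/mol
Linear interpolation between T = 345.8 (H_out = 8.748) and T = 347.1 (H_out = 9.302) on hF = 9.202 gives T ≈ 346.9 K, at which ψ = 0.27.

T = 346.9 K, V/F = 0.27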